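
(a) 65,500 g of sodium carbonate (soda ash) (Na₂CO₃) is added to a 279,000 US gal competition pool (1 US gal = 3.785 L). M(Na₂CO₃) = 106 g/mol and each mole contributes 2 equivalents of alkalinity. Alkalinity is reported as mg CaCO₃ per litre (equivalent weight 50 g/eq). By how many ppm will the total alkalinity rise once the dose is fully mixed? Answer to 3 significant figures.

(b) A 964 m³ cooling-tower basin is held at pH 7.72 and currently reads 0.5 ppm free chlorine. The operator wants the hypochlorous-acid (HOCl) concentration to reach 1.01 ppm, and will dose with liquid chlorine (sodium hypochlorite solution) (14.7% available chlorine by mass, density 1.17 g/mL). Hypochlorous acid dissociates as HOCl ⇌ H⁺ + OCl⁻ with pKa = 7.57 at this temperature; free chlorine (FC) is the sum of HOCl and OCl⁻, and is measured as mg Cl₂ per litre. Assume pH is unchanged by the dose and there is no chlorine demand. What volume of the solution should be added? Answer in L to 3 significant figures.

(a) 58.5 ppm; (b) 10.9 L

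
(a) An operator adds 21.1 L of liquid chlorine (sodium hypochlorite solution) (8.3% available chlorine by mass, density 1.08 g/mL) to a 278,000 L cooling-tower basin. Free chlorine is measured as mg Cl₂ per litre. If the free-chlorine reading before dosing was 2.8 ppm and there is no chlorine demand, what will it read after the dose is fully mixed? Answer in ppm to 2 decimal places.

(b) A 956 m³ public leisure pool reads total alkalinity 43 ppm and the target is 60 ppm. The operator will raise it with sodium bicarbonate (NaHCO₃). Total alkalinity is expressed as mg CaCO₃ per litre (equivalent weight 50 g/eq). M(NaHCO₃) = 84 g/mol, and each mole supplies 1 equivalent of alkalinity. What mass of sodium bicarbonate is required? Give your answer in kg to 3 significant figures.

(a) 9.60 ppm; (b) 27.3 kg

(a) Mass of solution: 21.1 L × 1000 mL/L × 1.08 g/mL = 22,790 g.
(a) Available chlorine delivered: 22,790 g × 0.083 = 1891 g as Cl₂.
(a) Concentration rise: 1891 g / 278,000 L = 6.804 mg/L = 6.80 ppm.
(a) Final FC: 2.8 + 6.80 = 9.60 ppm.

(b) Volume: 956 m³ = 956,000 L.
(b) Alkalinity to add: (60 − 43) = 17 mg/L as CaCO₃ × 956,000 L = 16,250 g as CaCO₃.
(b) Equivalents: 16,250 g ÷ 50 g/eq = 325 eq.
(b) NaHCO₃ supplies 1 eq per mole → 325 mol.
(b) Mass: 325 mol × 84 g/mol = 27,300 g.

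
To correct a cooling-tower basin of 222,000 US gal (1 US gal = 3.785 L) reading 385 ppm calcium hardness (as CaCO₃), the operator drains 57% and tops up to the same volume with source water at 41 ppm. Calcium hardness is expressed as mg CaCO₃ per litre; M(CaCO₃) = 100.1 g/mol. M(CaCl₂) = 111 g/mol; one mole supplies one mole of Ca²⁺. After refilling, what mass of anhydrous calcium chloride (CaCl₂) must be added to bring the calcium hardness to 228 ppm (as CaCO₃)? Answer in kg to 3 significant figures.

36.4 kg

Volume: 222,000 US gal × 3.785 L/gal = 840,270 L.
After draining 57% and refilling: 385 × 0.43 + 41 × 0.57 = 188.92 ppm.
Deficit to target: 228 − 188.92 = 39.08 mg/L.
As CaCO₃: 39.08 mg/L × 840,270 L = 32,840 g; ÷ 100.1 = 328 mol Ca²⁺.
Mass: 328 × 111 = 36,410 g.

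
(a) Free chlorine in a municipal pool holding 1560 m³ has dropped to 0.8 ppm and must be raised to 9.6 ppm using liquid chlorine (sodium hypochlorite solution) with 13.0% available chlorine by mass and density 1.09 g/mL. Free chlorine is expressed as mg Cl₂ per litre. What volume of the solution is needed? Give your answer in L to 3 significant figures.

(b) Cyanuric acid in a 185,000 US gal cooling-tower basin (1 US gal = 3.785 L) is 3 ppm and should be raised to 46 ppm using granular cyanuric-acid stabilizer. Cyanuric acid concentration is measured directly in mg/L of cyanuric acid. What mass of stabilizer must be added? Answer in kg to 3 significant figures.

(a) 96.9 L; (b) 30.1 kg

(a) Volume: 1560 m³ = 1,560,000 L.
(a) Chlorine deficit: 9.6 − 0.8 = 8.8 ppm = 8.8 mg/L as Cl₂.
(a) Cl₂ equivalent needed: 8.8 mg/L × 1,560,000 L = 13,730,000 mg = 13,730 g.
(a) Product at 13.0% available chlorine: 13,730 / 0.13 = 105,600 g.
(a) Volume at density 1.09 g/mL: 105,600 g ÷ 1.09 g/mL = 96,880 mL.

(b) Volume: 185,000 US gal × 3.785 L/gal = 700,225 L.
(b) CYA to add: (46 − 3) = 43 mg/L × 700,225 L = 30,110 g cyanuric acid.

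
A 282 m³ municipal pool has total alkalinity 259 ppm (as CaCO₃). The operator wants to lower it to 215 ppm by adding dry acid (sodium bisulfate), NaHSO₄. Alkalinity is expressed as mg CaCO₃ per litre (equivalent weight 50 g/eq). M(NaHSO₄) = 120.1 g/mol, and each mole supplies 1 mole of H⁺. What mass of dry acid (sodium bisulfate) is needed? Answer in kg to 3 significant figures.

29.8 kg

Volume: 282 m³ = 282,000 L.
Alkalinity to neutralize: (259 − 215) = 44 mg/L as CaCO₃ × 282,000 L = 12,410 g as CaCO₃.
Equivalents of H⁺ required: 12,410 ÷ 50 g/eq = 248.2 eq = 248.2 mol NaHSO₄.
Mass of NaHSO₄: 248.2 × 120.1 = 29,800 g.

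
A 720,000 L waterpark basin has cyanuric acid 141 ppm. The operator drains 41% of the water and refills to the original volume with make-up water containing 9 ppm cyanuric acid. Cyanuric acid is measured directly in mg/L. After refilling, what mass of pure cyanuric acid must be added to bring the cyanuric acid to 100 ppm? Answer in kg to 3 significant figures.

9.45 kg

After draining 41% and refilling: 141 × 0.59 + 9 × 0.41 = 86.88 ppm.
Deficit to target: 100 − 86.88 = 13.12 mg/L.
Mass: 13.12 mg/L × 720,000 L = 9446 g cyanuric acid.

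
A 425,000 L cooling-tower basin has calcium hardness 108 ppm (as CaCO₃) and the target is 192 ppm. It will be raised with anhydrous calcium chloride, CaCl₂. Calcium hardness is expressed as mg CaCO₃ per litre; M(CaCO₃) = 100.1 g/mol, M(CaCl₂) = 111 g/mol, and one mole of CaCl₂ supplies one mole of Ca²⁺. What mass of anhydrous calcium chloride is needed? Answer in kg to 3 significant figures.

Hardness to add: (192 − 108) = 84 mg/L as CaCO₃ × 425,000 L = 35,700 g as CaCO₃.
Moles of Ca²⁺ (1 mol Ca²⁺ ≡ 1 mol CaCO₃): 35,700 / 100.1 g/mol = 356.6 mol.
Mass of CaCl₂: 356.6 × 111 = 39,590 g.

39.6 kg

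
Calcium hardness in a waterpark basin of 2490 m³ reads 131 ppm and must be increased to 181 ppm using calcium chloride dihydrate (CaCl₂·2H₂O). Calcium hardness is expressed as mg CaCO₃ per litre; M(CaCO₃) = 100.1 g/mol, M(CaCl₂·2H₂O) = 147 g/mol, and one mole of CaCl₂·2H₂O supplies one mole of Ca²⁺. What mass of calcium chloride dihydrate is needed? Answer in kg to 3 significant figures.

183 kg

Volume: 2490 m³ = 2,490,000 L.
Hardness to add: (181 − 131) = 50 mg/L as CaCO₃ × 2,490,000 L = 124,500 g as CaCO₃.
Moles of Ca²⁺ (1 mol Ca²⁺ ≡ 1 mol CaCO₃): 124,500 / 100.1 g/mol = 1244 mol.
Mass of CaCl₂·2H₂O: 1244 × 147 = 182,800 g.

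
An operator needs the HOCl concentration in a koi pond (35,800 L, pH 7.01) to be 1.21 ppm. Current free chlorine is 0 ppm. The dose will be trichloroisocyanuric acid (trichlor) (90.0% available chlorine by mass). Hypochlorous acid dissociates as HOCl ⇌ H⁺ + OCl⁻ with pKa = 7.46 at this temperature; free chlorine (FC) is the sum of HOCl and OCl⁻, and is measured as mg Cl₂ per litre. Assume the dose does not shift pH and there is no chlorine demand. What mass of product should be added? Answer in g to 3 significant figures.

[OCl⁻]/[HOCl] = 10^(pH − pKa) = 10^(7.01 − 7.46) = 0.3548; fraction as HOCl = 1/(1 + 0.3548) = 0.7381.
Free chlorine required for 1.21 ppm HOCl: 1.21 / 0.7381 = 1.639 ppm.
FC to add: 1.639 − 0 = 1.639 mg/L as Cl₂.
Cl₂ equivalent: 1.639 mg/L × 35,800 L = 58.69 g.
Product at 90.0% available Cl: 58.69 / 0.9 = 65.21 g.

65.2 g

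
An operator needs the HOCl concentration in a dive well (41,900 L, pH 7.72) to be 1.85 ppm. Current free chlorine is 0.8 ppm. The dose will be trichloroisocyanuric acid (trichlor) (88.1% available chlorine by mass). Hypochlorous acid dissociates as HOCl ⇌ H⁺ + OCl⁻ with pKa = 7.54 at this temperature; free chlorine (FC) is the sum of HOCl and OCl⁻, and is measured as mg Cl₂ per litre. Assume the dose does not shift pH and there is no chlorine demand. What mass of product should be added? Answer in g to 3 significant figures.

183 g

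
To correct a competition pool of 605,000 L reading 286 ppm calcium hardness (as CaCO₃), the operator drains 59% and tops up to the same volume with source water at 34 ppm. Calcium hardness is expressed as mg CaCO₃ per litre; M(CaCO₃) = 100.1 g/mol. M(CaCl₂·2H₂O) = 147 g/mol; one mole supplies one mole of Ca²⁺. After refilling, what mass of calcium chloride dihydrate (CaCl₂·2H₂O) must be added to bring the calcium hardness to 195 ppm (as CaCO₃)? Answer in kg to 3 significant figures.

After draining 59% and refilling: 286 × 0.41 + 34 × 0.59 = 137.32 ppm.
Deficit to target: 195 − 137.32 = 57.68 mg/L.
As CaCO₃: 57.68 mg/L × 605,000 L = 34,900 g; ÷ 100.1 = 348.6 mol Ca²⁺.
Mass: 348.6 × 147 = 51,250 g.

51.2 kg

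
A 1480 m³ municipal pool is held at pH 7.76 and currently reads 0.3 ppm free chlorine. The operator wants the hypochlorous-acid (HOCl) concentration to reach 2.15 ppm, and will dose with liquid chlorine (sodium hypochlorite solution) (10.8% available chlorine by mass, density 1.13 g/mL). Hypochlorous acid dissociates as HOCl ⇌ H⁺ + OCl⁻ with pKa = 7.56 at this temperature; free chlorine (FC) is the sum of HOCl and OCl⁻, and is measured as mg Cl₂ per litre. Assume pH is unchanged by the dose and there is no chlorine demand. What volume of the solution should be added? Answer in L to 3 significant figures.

63.8 L

Volume: 1480 m³ = 1,480,000 L.
[OCl⁻]/[HOCl] = 10^(pH − pKa) = 10^(7.76 − 7.56) = 1.585; fraction as HOCl = 1/(1 + 1.585) = 0.3869.
Free chlorine required for 2.15 ppm HOCl: 2.15 / 0.3869 = 5.558 ppm.
FC to add: 5.558 − 0.3 = 5.258 mg/L as Cl₂.
Cl₂ equivalent: 5.258 mg/L × 1,480,000 L = 7781 g.
Product at 10.8% available Cl: 7781 / 0.108 = 72,050 g.
Volume: 72,050 g ÷ 1.13 g/mL = 63,760 mL.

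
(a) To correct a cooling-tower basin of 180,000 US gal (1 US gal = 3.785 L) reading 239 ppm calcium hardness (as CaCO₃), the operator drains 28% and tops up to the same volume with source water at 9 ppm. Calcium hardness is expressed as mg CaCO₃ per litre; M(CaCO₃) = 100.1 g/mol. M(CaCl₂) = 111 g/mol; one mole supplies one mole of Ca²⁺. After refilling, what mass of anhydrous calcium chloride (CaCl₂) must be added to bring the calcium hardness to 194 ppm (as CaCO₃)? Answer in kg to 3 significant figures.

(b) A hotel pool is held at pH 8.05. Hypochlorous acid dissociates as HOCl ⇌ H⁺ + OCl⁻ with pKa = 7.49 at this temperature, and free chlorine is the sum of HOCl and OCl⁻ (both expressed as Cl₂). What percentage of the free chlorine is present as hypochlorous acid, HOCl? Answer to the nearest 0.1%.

(a) 14.7 kg; (b) 21.6%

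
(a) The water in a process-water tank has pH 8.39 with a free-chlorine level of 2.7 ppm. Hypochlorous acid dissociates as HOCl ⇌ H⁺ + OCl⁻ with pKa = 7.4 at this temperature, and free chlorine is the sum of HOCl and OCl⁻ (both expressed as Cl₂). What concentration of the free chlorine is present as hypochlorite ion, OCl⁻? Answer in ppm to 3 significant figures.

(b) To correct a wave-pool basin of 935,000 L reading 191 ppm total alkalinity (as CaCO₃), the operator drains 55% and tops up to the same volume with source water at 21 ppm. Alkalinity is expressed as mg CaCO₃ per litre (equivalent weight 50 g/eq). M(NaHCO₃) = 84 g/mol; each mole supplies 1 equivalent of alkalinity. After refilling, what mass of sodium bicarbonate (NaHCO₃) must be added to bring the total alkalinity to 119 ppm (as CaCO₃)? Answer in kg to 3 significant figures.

(a) [OCl⁻]/[HOCl] = 10^(pH − pKa) = 10^(8.39 − 7.4) = 10^0.99 = 9.772.
(a) Fraction as HOCl = 1 / (1 + 9.772) = 0.09283.
(a) OCl⁻ = (1 − 0.09283) × 2.7 ppm = 2.449 ppm.

(b) After draining 55% and refilling: 191 × 0.45 + 21 × 0.55 = 97.5 ppm.
(b) Deficit to target: 119 − 97.5 = 21.5 mg/L.
(b) As CaCO₃: 21.5 mg/L × 935,000 L = 20,100 g; ÷ 50 g/eq ÷ 1 = 402.1 mol NaHCO₃.
(b) Mass: 402.1 × 84 = 33,770 g.

(a) 2.45 ppm; (b) 33.8 kg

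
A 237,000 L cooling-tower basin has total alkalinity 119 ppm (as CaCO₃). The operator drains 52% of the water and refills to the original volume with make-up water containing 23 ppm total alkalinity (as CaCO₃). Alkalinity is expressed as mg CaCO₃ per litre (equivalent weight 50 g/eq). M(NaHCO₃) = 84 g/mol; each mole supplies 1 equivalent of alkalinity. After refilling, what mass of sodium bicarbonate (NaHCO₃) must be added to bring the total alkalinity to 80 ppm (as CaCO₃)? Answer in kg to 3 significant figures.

4.35 kg

After draining 52% and refilling: 119 × 0.48 + 23 × 0.52 = 69.08 ppm.
Deficit to target: 80 − 69.08 = 10.92 mg/L.
As CaCO₃: 10.92 mg/L × 237,000 L = 2588 g; ÷ 50 g/eq ÷ 1 = 51.76 mol NaHCO₃.
Mass: 51.76 × 84 = 4348 g.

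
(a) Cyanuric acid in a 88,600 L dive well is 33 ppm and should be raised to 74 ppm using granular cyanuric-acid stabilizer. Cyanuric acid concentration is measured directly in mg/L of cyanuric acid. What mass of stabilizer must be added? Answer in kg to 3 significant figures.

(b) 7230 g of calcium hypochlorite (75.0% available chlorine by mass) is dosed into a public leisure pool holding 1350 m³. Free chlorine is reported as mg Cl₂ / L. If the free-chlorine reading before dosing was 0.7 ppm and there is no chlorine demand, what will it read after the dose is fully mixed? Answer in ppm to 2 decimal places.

(a) 3.63 kg; (b) 4.72 ppm

(a) CYA to add: (74 − 33) = 41 mg/L × 88,600 L = 3633 g cyanuric acid.

(b) Volume: 1350 m³ = 1,350,000 L.
(b) Available chlorine delivered: 7230 g × 0.75 = 5422 g as Cl₂.
(b) Concentration rise: 5422 g / 1,350,000 L = 4.017 mg/L = 4.02 ppm.
(b) Final FC: 0.7 + 4.02 = 4.72 ppm.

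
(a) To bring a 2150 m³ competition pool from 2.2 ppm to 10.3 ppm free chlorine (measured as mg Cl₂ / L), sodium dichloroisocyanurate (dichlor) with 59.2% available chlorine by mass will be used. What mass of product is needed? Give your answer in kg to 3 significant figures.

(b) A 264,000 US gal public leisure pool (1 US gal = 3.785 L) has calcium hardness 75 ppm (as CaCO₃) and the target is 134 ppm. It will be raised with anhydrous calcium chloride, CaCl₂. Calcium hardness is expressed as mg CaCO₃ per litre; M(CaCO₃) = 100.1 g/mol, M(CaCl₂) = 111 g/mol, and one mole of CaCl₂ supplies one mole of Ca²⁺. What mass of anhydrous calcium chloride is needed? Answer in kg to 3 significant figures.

(a) 29.4 kg; (b) 65.4 kg

(a) Volume: 2150 m³ = 2,150,000 L.
(a) Chlorine deficit: 10.3 − 2.2 = 8.1 ppm = 8.1 mg/L as Cl₂.
(a) Cl₂ equivalent needed: 8.1 mg/L × 2,150,000 L = 17,420,000 mg = 17,420 g.
(a) Product at 59.2% available chlorine: 17,420 / 0.592 = 29,420 g.

(b) Volume: 264,000 US gal × 3.785 L/gal = 999,240 L.
(b) Hardness to add: (134 − 75) = 59 mg/L as CaCO₃ × 999,240 L = 58,960 g as CaCO₃.
(b) Moles of Ca²⁺ (1 mol Ca²⁺ ≡ 1 mol CaCO₃): 58,960 / 100.1 g/mol = 589 mol.
(b) Mass of CaCl₂: 589 × 111 = 65,370 g.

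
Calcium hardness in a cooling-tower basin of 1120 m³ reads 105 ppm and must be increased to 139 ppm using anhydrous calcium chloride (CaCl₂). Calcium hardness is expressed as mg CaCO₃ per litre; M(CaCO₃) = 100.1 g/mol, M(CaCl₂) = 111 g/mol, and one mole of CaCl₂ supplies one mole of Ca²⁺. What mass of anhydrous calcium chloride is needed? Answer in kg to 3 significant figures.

42.2 kg

Volume: 1120 m³ = 1,120,000 L.
Hardness to add: (139 − 105) = 34 mg/L as CaCO₃ × 1,120,000 L = 38,080 g as CaCO₃.
Moles of Ca²⁺ (1 mol Ca²⁺ ≡ 1 mol CaCO₃): 38,080 / 100.1 g/mol = 380.4 mol.
Mass of CaCl₂: 380.4 × 111 = 42,230 g.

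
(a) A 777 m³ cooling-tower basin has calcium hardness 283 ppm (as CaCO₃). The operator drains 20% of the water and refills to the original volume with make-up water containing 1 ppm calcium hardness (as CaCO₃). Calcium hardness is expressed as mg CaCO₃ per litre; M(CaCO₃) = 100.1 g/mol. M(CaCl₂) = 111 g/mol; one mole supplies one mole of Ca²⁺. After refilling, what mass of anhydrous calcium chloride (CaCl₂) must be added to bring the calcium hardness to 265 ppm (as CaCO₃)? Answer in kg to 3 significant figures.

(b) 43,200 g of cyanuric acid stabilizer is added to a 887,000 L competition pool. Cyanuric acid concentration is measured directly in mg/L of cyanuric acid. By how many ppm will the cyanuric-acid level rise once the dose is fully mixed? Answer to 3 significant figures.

(a) Volume: 777 m³ = 777,000 L.
(a) After draining 20% and refilling: 283 × 0.80 + 1 × 0.20 = 226.6 ppm.
(a) Deficit to target: 265 − 226.6 = 38.4 mg/L.
(a) As CaCO₃: 38.4 mg/L × 777,000 L = 29,840 g; ÷ 100.1 = 298.1 mol Ca²⁺.
(a) Mass: 298.1 × 111 = 33,090 g.

(b) Rise: 43,200 g / 887,000 L × 1000 = 48.7 mg/L.

(a) 33.1 kg; (b) 48.7 ppm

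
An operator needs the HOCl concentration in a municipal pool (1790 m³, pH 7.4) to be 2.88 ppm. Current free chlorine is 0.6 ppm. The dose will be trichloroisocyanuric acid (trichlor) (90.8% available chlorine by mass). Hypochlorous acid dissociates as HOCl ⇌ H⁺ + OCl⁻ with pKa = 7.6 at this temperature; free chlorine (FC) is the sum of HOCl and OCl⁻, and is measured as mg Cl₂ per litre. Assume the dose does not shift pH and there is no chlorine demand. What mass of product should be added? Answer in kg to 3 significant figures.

Volume: 1790 m³ = 1,790,000 L.
[OCl⁻]/[HOCl] = 10^(pH − pKa) = 10^(7.4 − 7.6) = 0.631; fraction as HOCl = 1/(1 + 0.631) = 0.6131.
Free chlorine required for 2.88 ppm HOCl: 2.88 / 0.6131 = 4.697 ppm.
FC to add: 4.697 − 0.6 = 4.097 mg/L as Cl₂.
Cl₂ equivalent: 4.097 mg/L × 1,790,000 L = 7334 g.
Product at 90.8% available Cl: 7334 / 0.908 = 8077 g.

8.08 kg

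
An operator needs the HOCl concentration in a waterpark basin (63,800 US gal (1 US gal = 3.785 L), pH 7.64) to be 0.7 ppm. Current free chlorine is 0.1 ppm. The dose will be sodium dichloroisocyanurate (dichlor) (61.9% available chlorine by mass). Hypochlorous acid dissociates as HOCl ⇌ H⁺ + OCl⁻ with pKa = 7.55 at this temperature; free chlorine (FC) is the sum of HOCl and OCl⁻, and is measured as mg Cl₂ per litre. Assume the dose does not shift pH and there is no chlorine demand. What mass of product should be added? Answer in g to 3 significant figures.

Volume: 63,800 US gal × 3.785 L/gal = 241,483 L.
[OCl⁻]/[HOCl] = 10^(pH − pKa) = 10^(7.64 − 7.55) = 1.23; fraction as HOCl = 1/(1 + 1.23) = 0.4484.
Free chlorine required for 0.7 ppm HOCl: 0.7 / 0.4484 = 1.561 ppm.
FC to add: 1.561 − 0.1 = 1.461 mg/L as Cl₂.
Cl₂ equivalent: 1.461 mg/L × 241,483 L = 352.9 g.
Product at 61.9% available Cl: 352.9 / 0.619 = 570 g.

570 g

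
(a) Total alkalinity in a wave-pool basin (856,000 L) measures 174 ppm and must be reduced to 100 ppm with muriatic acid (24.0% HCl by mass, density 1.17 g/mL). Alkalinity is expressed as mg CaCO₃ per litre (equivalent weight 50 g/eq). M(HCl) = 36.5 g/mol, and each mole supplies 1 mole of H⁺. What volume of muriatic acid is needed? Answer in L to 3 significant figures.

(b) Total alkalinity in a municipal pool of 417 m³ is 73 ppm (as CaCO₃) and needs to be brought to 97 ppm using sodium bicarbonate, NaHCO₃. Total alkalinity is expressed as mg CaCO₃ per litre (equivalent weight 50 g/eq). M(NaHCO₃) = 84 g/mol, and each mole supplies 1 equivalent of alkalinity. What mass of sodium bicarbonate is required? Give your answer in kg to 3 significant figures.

(a) 165 L; (b) 16.8 kg

(a) Alkalinity to neutralize: (174 − 100) = 74 mg/L as CaCO₃ × 856,000 L = 63,340 g as CaCO₃.
(a) Equivalents of H⁺ required: 63,340 ÷ 50 g/eq = 1267 eq = 1267 mol HCl.
(a) Mass of HCl: 1267 × 36.5 = 46,240 g.
(a) Mass of 24.0% solution: 46,240 / 0.24 = 192,700 g.
(a) Volume: 192,700 g ÷ 1.17 g/mL = 164,700 mL.

(b) Volume: 417 m³ = 417,000 L.
(b) Alkalinity to add: (97 − 73) = 24 mg/L as CaCO₃ × 417,000 L = 10,010 g as CaCO₃.
(b) Equivalents: 10,010 g ÷ 50 g/eq = 200.2 eq.
(b) NaHCO₃ supplies 1 eq per mole → 200.2 mol.
(b) Mass: 200.2 mol × 84 g/mol = 16,810 g.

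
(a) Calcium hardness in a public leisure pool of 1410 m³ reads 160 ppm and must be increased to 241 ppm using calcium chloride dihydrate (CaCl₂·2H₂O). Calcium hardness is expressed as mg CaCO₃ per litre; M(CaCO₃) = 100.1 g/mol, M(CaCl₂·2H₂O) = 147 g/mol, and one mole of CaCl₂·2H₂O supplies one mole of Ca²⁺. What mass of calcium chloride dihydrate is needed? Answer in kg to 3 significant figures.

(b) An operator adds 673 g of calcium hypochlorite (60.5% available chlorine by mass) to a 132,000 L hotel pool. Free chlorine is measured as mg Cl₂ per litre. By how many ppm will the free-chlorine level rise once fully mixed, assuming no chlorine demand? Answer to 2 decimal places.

(a) Volume: 1410 m³ = 1,410,000 L.
(a) Hardness to add: (241 − 160) = 81 mg/L as CaCO₃ × 1,410,000 L = 114,200 g as CaCO₃.
(a) Moles of Ca²⁺ (1 mol Ca²⁺ ≡ 1 mol CaCO₃): 114,200 / 100.1 g/mol = 1141 mol.
(a) Mass of CaCl₂·2H₂O: 1141 × 147 = 167,700 g.

(b) Available chlorine delivered: 673 g × 0.605 = 407.2 g as Cl₂.
(b) Concentration rise: 407.2 g / 132,000 L = 3.085 mg/L = 3.08 ppm.

(a) 168 kg; (b) 3.08 ppm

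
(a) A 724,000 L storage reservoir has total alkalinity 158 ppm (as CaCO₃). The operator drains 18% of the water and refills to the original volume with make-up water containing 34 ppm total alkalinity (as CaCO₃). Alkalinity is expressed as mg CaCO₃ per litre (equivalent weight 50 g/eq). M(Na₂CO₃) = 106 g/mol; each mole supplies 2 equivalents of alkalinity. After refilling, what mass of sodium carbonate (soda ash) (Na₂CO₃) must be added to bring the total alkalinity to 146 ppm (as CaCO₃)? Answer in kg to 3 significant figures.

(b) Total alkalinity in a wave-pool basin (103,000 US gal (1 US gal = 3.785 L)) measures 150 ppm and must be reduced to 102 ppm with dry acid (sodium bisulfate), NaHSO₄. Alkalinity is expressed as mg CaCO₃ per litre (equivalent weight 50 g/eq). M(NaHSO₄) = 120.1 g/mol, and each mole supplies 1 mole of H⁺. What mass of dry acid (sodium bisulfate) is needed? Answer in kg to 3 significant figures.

(a) After draining 18% and refilling: 158 × 0.82 + 34 × 0.18 = 135.68 ppm.
(a) Deficit to target: 146 − 135.68 = 10.32 mg/L.
(a) As CaCO₃: 10.32 mg/L × 724,000 L = 7472 g; ÷ 50 g/eq ÷ 2 = 74.72 mol Na₂CO₃.
(a) Mass: 74.72 × 106 = 7920 g.

(b) Volume: 103,000 US gal × 3.785 L/gal = 389,855 L.
(b) Alkalinity to neutralize: (150 − 102) = 48 mg/L as CaCO₃ × 389,855 L = 18,710 g as CaCO₃.
(b) Equivalents of H⁺ required: 18,710 ÷ 50 g/eq = 374.3 eq = 374.3 mol NaHSO₄.
(b) Mass of NaHSO₄: 374.3 × 120.1 = 44,950 g.

(a) 7.92 kg; (b) 44.9 kg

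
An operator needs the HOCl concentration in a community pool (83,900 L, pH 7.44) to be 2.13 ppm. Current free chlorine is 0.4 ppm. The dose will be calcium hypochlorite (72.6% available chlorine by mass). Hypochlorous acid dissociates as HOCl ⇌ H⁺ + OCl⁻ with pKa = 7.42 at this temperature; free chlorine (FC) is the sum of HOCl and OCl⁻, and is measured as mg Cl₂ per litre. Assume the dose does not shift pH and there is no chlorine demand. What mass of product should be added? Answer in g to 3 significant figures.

[OCl⁻]/[HOCl] = 10^(pH − pKa) = 10^(7.44 − 7.42) = 1.047; fraction as HOCl = 1/(1 + 1.047) = 0.4885.
Free chlorine required for 2.13 ppm HOCl: 2.13 / 0.4885 = 4.36 ppm.
FC to add: 4.36 − 0.4 = 3.96 mg/L as Cl₂.
Cl₂ equivalent: 3.96 mg/L × 83,900 L = 332.3 g.
Product at 72.6% available Cl: 332.3 / 0.726 = 457.7 g.

458 g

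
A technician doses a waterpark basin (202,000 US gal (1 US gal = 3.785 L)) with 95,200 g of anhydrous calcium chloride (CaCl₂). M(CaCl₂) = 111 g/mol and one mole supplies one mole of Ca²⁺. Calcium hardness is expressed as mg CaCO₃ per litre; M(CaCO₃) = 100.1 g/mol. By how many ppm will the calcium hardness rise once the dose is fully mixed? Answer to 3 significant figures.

112 ppm

Volume: 202,000 US gal × 3.785 L/gal = 764,570 L.
Moles of Ca²⁺: 95,200 g ÷ 111 g/mol = 857.7 mol.
As CaCO₃: 857.7 mol × 100.1 g/mol = 85,850 g.
Rise: 85,850 g / 764,570 L × 1000 = 112.3 mg/L.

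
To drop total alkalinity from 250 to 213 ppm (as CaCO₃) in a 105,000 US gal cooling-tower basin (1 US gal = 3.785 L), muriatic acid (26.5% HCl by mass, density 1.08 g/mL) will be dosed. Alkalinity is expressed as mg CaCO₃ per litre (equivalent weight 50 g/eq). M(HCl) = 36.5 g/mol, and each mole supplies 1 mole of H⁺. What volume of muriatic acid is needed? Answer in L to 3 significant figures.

Volume: 105,000 US gal × 3.785 L/gal = 397,425 L.
Alkalinity to neutralize: (250 − 213) = 37 mg/L as CaCO₃ × 397,425 L = 14,700 g as CaCO₃.
Equivalents of H⁺ required: 14,700 ÷ 50 g/eq = 294.1 eq = 294.1 mol HCl.
Mass of HCl: 294.1 × 36.5 = 10,730 g.
Mass of 26.5% solution: 10,730 / 0.265 = 40,510 g.
Volume: 40,510 g ÷ 1.08 g/mL = 37,510 mL.

37.5 L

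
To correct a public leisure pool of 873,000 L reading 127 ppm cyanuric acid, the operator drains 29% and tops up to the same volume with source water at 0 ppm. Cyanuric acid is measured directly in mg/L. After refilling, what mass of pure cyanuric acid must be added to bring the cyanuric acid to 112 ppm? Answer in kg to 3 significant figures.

After draining 29% and refilling: 127 × 0.71 + 0 × 0.29 = 90.17 ppm.
Deficit to target: 112 − 90.17 = 21.83 mg/L.
Mass: 21.83 mg/L × 873,000 L = 19,060 g cyanuric acid.

19.1 kg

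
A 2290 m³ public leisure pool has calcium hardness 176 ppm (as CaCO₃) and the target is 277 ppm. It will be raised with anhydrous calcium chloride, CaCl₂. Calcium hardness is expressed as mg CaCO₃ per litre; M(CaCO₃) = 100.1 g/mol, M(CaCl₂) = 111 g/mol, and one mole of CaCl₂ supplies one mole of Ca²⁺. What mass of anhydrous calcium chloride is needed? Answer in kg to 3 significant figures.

Volume: 2290 m³ = 2,290,000 L.
Hardness to add: (277 − 176) = 101 mg/L as CaCO₃ × 2,290,000 L = 231,300 g as CaCO₃.
Moles of Ca²⁺ (1 mol Ca²⁺ ≡ 1 mol CaCO₃): 231,300 / 100.1 g/mol = 2311 mol.
Mass of CaCl₂: 2311 × 111 = 256,500 g.

256 kg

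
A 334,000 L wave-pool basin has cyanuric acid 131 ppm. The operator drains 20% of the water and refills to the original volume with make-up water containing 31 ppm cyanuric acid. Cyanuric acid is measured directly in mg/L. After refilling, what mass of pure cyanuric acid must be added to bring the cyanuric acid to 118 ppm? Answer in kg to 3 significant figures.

After draining 20% and refilling: 131 × 0.80 + 31 × 0.20 = 111 ppm.
Deficit to target: 118 − 111 = 7 mg/L.
Mass: 7 mg/L × 334,000 L = 2338 g cyanuric acid.

2.34 kg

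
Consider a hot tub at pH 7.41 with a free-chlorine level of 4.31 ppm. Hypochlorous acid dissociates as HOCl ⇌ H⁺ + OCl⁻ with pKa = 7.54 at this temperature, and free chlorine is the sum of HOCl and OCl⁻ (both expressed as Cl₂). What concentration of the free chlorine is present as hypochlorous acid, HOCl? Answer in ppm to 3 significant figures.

2.48 ppm

[OCl⁻]/[HOCl] = 10^(pH − pKa) = 10^(7.41 − 7.54) = 10^-0.13 = 0.7413.
Fraction as HOCl = 1 / (1 + 0.7413) = 0.5743.
HOCl = 0.5743 × 4.31 ppm = 2.475 ppm.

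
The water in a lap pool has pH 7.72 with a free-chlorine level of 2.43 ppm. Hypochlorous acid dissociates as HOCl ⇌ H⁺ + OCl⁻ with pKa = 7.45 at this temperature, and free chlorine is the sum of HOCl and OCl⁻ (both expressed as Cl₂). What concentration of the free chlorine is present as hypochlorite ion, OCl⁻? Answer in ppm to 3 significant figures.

[OCl⁻]/[HOCl] = 10^(pH − pKa) = 10^(7.72 − 7.45) = 10^0.27 = 1.862.
Fraction as HOCl = 1 / (1 + 1.862) = 0.3494.
OCl⁻ = (1 − 0.3494) × 2.43 ppm = 1.581 ppm.

1.58 ppm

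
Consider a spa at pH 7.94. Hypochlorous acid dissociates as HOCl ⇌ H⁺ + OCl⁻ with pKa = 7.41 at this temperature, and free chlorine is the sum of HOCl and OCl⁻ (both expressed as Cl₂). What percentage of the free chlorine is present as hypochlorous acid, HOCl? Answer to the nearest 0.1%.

22.8%

[OCl⁻]/[HOCl] = 10^(pH − pKa) = 10^(7.94 − 7.41) = 10^0.53 = 3.388.
Fraction as HOCl = 1 / (1 + 3.388) = 0.2279.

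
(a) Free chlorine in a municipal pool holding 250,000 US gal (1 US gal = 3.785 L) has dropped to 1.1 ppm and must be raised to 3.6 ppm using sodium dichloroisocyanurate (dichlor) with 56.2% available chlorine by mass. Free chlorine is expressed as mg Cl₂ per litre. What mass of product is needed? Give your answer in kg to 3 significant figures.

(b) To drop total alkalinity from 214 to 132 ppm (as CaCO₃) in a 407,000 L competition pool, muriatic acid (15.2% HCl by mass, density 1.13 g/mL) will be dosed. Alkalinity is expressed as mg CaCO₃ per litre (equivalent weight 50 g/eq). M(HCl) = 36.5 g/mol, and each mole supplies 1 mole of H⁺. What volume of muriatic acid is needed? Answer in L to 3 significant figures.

(a) Volume: 250,000 US gal × 3.785 L/gal = 946,250 L.
(a) Chlorine deficit: 3.6 − 1.1 = 2.5 ppm = 2.5 mg/L as Cl₂.
(a) Cl₂ equivalent needed: 2.5 mg/L × 946,250 L = 2,366,000 mg = 2366 g.
(a) Product at 56.2% available chlorine: 2366 / 0.562 = 4209 g.

(b) Alkalinity to neutralize: (214 − 132) = 82 mg/L as CaCO₃ × 407,000 L = 33,370 g as CaCO₃.
(b) Equivalents of H⁺ required: 33,370 ÷ 50 g/eq = 667.5 eq = 667.5 mol HCl.
(b) Mass of HCl: 667.5 × 36.5 = 24,360 g.
(b) Mass of 15.2% solution: 24,360 / 0.152 = 160,300 g.
(b) Volume: 160,300 g ÷ 1.13 g/mL = 141,800 mL.

(a) 4.21 kg; (b) 142 L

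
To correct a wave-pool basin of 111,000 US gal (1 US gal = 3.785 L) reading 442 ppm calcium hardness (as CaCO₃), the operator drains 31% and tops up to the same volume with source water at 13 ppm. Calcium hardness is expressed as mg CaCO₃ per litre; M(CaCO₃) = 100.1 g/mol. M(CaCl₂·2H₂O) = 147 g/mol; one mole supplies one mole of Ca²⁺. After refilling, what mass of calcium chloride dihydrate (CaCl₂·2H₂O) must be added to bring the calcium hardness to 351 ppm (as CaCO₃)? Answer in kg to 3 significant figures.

Volume: 111,000 US gal × 3.785 L/gal = 420,135 L.
After draining 31% and refilling: 442 × 0.69 + 13 × 0.31 = 309.01 ppm.
Deficit to target: 351 − 309.01 = 41.99 mg/L.
As CaCO₃: 41.99 mg/L × 420,135 L = 17,640 g; ÷ 100.1 = 176.2 mol Ca²⁺.
Mass: 176.2 × 147 = 25,910 g.

25.9 kg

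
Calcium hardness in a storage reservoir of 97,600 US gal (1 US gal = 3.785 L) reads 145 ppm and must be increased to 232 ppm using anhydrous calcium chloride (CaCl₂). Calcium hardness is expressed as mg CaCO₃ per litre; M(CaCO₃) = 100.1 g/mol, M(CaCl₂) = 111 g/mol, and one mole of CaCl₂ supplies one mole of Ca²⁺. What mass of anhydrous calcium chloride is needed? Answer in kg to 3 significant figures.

35.6 kg

Volume: 97,600 US gal × 3.785 L/gal = 369,416 L.
Hardness to add: (232 − 145) = 87 mg/L as CaCO₃ × 369,416 L = 32,140 g as CaCO₃.
Moles of Ca²⁺ (1 mol Ca²⁺ ≡ 1 mol CaCO₃): 32,140 / 100.1 g/mol = 321.1 mol.
Mass of CaCl₂: 321.1 × 111 = 35,640 g.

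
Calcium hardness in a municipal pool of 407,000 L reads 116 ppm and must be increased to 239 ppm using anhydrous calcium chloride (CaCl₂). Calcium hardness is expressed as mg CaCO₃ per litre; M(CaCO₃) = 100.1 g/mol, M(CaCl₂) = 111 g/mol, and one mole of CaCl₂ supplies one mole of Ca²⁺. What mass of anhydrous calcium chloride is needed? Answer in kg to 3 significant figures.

Hardness to add: (239 − 116) = 123 mg/L as CaCO₃ × 407,000 L = 50,060 g as CaCO₃.
Moles of Ca²⁺ (1 mol Ca²⁺ ≡ 1 mol CaCO₃): 50,060 / 100.1 g/mol = 500.1 mol.
Mass of CaCl₂: 500.1 × 111 = 55,510 g.

55.5 kg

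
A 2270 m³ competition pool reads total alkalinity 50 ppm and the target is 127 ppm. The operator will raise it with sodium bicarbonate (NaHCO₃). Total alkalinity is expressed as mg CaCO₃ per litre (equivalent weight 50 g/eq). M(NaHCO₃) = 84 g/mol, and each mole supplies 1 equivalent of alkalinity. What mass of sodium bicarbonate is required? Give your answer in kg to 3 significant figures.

294 kg

Volume: 2270 m³ = 2,270,000 L.
Alkalinity to add: (127 − 50) = 77 mg/L as CaCO₃ × 2,270,000 L = 174,800 g as CaCO₃.
Equivalents: 174,800 g ÷ 50 g/eq = 3496 eq.
NaHCO₃ supplies 1 eq per mole → 3496 mol.
Mass: 3496 mol × 84 g/mol = 293,600 g.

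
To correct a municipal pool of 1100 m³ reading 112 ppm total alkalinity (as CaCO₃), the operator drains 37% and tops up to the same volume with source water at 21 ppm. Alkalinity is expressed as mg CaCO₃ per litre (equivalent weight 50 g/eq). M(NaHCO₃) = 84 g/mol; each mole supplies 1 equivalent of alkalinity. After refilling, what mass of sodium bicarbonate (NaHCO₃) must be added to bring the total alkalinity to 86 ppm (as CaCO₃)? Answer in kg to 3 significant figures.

14.2 kg

Volume: 1100 m³ = 1,100,000 L.
After draining 37% and refilling: 112 × 0.63 + 21 × 0.37 = 78.33 ppm.
Deficit to target: 86 − 78.33 = 7.67 mg/L.
As CaCO₃: 7.67 mg/L × 1,100,000 L = 8437 g; ÷ 50 g/eq ÷ 1 = 168.7 mol NaHCO₃.
Mass: 168.7 × 84 = 14,170 g.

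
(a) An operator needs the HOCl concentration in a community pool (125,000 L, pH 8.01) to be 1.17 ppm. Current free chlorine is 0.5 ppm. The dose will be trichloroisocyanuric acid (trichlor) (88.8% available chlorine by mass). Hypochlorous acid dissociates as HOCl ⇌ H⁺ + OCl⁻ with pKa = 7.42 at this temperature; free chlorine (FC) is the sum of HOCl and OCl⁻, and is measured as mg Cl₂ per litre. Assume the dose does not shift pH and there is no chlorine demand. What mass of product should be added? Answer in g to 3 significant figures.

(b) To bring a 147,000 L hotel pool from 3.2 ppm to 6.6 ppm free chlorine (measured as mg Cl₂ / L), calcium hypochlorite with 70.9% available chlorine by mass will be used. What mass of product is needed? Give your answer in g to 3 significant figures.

(a) 735 g; (b) 705 g

(a) [OCl⁻]/[HOCl] = 10^(pH − pKa) = 10^(8.01 − 7.42) = 3.89; fraction as HOCl = 1/(1 + 3.89) = 0.2045.
(a) Free chlorine required for 1.17 ppm HOCl: 1.17 / 0.2045 = 5.722 ppm.
(a) FC to add: 5.722 − 0.5 = 5.222 mg/L as Cl₂.
(a) Cl₂ equivalent: 5.222 mg/L × 125,000 L = 652.7 g.
(a) Product at 88.8% available Cl: 652.7 / 0.888 = 735.1 g.

(b) Chlorine deficit: 6.6 − 3.2 = 3.4 ppm = 3.4 mg/L as Cl₂.
(b) Cl₂ equivalent needed: 3.4 mg/L × 147,000 L = 499,800 mg = 499.8 g.
(b) Product at 70.9% available chlorine: 499.8 / 0.709 = 704.9 g.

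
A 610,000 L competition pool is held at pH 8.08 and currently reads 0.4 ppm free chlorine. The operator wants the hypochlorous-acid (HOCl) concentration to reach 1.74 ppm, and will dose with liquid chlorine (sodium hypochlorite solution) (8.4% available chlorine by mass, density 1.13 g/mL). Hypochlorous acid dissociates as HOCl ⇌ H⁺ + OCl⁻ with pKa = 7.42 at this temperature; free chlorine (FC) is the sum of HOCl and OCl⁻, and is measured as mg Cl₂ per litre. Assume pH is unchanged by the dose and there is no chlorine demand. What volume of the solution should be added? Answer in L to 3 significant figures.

59.7 L

[OCl⁻]/[HOCl] = 10^(pH − pKa) = 10^(8.08 − 7.42) = 4.571; fraction as HOCl = 1/(1 + 4.571) = 0.1795.
Free chlorine required for 1.74 ppm HOCl: 1.74 / 0.1795 = 9.693 ppm.
FC to add: 9.693 − 0.4 = 9.293 mg/L as Cl₂.
Cl₂ equivalent: 9.293 mg/L × 610,000 L = 5669 g.
Product at 8.4% available Cl: 5669 / 0.084 = 67,490 g.
Volume: 67,490 g ÷ 1.13 g/mL = 59,720 mL.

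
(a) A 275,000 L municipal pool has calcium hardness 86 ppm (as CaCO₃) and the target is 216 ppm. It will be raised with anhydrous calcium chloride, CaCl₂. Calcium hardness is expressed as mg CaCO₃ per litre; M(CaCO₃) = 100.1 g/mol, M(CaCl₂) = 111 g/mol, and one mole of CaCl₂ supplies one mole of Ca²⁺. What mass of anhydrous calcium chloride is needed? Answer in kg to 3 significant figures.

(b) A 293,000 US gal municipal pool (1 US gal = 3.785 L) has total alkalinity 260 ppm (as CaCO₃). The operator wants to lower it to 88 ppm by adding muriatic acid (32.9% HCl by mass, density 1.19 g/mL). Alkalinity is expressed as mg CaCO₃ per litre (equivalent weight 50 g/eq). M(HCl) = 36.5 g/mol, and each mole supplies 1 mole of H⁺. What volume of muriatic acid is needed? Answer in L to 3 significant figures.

(a) 39.6 kg; (b) 356 L

(a) Hardness to add: (216 − 86) = 130 mg/L as CaCO₃ × 275,000 L = 35,750 g as CaCO₃.
(a) Moles of Ca²⁺ (1 mol Ca²⁺ ≡ 1 mol CaCO₃): 35,750 / 100.1 g/mol = 357.1 mol.
(a) Mass of CaCl₂: 357.1 × 111 = 39,640 g.

(b) Volume: 293,000 US gal × 3.785 L/gal = 1,109,005 L.
(b) Alkalinity to neutralize: (260 − 88) = 172 mg/L as CaCO₃ × 1,109,005 L = 190,700 g as CaCO₃.
(b) Equivalents of H⁺ required: 190,700 ÷ 50 g/eq = 3815 eq = 3815 mol HCl.
(b) Mass of HCl: 3815 × 36.5 = 139,200 g.
(b) Mass of 32.9% solution: 139,200 / 0.329 = 423,200 g.
(b) Volume: 423,200 g ÷ 1.19 g/mL = 355,700 mL.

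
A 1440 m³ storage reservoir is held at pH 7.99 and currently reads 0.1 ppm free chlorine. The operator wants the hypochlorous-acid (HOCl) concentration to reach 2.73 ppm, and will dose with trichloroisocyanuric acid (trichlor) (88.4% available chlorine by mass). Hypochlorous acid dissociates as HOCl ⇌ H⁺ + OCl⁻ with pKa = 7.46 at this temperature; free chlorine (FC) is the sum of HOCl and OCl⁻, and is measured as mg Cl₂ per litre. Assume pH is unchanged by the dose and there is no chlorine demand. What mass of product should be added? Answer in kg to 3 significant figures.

Volume: 1440 m³ = 1,440,000 L.
[OCl⁻]/[HOCl] = 10^(pH − pKa) = 10^(7.99 − 7.46) = 3.388; fraction as HOCl = 1/(1 + 3.388) = 0.2279.
Free chlorine required for 2.73 ppm HOCl: 2.73 / 0.2279 = 11.98 ppm.
FC to add: 11.98 − 0.1 = 11.88 mg/L as Cl₂.
Cl₂ equivalent: 11.88 mg/L × 1,440,000 L = 17,110 g.
Product at 88.4% available Cl: 17,110 / 0.884 = 19,350 g.

19.4 kg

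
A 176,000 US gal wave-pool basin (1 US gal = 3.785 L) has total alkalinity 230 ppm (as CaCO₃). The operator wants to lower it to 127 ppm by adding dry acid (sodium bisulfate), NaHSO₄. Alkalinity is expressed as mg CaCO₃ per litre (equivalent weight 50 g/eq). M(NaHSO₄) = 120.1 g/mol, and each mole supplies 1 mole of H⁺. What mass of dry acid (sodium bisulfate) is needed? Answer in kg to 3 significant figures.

Volume: 176,000 US gal × 3.785 L/gal = 666,160 L.
Alkalinity to neutralize: (230 − 127) = 103 mg/L as CaCO₃ × 666,160 L = 68,610 g as CaCO₃.
Equivalents of H⁺ required: 68,610 ÷ 50 g/eq = 1372 eq = 1372 mol NaHSO₄.
Mass of NaHSO₄: 1372 × 120.1 = 164,800 g.

165 kg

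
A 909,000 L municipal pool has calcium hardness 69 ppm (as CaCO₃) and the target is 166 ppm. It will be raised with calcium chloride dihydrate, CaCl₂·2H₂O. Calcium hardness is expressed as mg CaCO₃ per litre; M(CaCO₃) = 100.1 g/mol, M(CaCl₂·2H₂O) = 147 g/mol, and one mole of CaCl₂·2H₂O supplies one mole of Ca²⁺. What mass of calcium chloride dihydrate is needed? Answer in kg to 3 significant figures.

Hardness to add: (166 − 69) = 97 mg/L as CaCO₃ × 909,000 L = 88,170 g as CaCO₃.
Moles of Ca²⁺ (1 mol Ca²⁺ ≡ 1 mol CaCO₃): 88,170 / 100.1 g/mol = 880.8 mol.
Mass of CaCl₂·2H₂O: 880.8 × 147 = 129,500 g.

129 kg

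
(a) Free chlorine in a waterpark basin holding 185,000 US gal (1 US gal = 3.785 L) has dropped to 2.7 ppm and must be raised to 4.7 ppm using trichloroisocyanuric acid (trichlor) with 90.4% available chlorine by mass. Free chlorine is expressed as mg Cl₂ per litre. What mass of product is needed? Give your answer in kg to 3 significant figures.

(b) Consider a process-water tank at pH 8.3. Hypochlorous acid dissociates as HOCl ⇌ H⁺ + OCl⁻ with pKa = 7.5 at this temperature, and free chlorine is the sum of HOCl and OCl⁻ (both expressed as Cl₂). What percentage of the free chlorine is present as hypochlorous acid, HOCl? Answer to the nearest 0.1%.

(a) Volume: 185,000 US gal × 3.785 L/gal = 700,225 L.
(a) Chlorine deficit: 4.7 − 2.7 = 2 ppm = 2 mg/L as Cl₂.
(a) Cl₂ equivalent needed: 2 mg/L × 700,225 L = 1,400,000 mg = 1400 g.
(a) Product at 90.4% available chlorine: 1400 / 0.904 = 1549 g.

(b) [OCl⁻]/[HOCl] = 10^(pH − pKa) = 10^(8.3 − 7.5) = 10^0.80 = 6.31.
(b) Fraction as HOCl = 1 / (1 + 6.31) = 0.1368.

(a) 1.55 kg; (b) 13.7%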